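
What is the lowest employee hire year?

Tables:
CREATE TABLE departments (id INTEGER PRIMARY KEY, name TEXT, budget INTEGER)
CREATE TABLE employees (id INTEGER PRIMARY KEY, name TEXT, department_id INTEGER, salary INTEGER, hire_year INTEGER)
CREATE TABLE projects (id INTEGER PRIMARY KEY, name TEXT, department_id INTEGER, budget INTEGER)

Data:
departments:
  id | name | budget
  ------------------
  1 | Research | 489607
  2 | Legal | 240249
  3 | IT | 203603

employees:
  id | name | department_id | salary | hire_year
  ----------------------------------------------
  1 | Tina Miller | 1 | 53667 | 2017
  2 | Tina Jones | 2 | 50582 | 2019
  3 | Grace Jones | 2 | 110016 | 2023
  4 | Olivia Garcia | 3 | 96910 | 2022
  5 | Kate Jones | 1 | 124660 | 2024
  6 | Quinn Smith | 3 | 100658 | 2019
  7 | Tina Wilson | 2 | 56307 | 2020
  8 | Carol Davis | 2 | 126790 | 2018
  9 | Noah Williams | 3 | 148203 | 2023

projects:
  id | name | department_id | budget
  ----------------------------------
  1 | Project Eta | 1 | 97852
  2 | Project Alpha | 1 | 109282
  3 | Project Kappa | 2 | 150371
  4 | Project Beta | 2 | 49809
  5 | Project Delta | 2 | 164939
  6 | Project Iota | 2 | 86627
SELECT MIN(hire_year) FROM employees

Execution result:
2017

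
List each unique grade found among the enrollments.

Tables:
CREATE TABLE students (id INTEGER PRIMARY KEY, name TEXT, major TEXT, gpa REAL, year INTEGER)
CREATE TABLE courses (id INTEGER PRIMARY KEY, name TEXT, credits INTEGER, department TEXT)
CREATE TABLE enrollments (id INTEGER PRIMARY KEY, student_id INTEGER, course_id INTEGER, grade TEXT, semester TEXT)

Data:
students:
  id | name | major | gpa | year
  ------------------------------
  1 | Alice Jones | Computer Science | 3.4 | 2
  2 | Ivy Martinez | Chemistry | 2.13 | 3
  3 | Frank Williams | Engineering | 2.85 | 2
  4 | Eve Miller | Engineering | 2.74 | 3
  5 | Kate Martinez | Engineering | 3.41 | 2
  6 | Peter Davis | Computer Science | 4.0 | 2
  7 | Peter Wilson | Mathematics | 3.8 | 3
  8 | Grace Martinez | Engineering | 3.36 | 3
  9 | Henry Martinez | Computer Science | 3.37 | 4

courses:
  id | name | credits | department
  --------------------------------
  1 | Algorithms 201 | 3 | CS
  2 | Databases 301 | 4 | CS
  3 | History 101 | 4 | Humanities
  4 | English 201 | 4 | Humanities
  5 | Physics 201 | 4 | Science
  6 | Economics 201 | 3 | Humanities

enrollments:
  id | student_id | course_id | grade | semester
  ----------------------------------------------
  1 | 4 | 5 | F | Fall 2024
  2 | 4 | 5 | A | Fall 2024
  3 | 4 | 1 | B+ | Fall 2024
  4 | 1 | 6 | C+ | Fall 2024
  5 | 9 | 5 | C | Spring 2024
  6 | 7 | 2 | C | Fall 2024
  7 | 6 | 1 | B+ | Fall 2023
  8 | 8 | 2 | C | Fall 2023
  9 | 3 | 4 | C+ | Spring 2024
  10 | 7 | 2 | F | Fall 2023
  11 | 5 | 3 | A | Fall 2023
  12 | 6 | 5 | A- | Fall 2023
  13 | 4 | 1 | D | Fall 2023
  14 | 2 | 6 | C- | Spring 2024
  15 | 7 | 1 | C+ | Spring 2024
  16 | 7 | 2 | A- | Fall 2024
SELECT DISTINCT grade FROM enrollments

Execution result:
grade
F
A
B+
C+
C
A-
D
C-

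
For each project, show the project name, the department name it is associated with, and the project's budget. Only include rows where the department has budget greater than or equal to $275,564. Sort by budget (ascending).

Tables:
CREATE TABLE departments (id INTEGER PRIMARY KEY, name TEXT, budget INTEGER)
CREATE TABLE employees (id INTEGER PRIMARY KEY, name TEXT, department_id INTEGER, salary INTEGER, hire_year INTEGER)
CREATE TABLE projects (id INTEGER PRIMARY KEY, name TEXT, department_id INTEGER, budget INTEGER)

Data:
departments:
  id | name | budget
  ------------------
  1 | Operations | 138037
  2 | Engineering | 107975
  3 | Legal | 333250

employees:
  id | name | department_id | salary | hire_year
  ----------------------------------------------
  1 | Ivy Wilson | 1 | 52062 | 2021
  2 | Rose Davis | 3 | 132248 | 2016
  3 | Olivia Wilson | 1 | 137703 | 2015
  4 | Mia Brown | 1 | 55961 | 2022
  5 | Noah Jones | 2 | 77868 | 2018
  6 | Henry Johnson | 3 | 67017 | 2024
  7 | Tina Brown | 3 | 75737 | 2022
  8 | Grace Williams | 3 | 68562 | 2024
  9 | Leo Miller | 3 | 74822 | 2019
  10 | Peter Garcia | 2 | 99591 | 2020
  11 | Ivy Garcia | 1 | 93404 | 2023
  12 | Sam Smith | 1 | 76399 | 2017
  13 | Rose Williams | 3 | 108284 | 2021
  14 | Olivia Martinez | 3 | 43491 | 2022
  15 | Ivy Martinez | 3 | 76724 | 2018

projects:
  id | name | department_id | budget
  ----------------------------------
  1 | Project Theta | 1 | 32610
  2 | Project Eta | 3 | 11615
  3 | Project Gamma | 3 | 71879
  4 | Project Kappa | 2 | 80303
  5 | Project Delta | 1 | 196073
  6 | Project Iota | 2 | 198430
SELECT c.name, p.name AS department, c.budget FROM projects c JOIN departments p ON c.department_id = p.id WHERE p.budget >= 275564 ORDER BY c.budget ASC

Execution result:
name | department | budget
Project Eta | Legal | 11615
Project Gamma | Legal | 71879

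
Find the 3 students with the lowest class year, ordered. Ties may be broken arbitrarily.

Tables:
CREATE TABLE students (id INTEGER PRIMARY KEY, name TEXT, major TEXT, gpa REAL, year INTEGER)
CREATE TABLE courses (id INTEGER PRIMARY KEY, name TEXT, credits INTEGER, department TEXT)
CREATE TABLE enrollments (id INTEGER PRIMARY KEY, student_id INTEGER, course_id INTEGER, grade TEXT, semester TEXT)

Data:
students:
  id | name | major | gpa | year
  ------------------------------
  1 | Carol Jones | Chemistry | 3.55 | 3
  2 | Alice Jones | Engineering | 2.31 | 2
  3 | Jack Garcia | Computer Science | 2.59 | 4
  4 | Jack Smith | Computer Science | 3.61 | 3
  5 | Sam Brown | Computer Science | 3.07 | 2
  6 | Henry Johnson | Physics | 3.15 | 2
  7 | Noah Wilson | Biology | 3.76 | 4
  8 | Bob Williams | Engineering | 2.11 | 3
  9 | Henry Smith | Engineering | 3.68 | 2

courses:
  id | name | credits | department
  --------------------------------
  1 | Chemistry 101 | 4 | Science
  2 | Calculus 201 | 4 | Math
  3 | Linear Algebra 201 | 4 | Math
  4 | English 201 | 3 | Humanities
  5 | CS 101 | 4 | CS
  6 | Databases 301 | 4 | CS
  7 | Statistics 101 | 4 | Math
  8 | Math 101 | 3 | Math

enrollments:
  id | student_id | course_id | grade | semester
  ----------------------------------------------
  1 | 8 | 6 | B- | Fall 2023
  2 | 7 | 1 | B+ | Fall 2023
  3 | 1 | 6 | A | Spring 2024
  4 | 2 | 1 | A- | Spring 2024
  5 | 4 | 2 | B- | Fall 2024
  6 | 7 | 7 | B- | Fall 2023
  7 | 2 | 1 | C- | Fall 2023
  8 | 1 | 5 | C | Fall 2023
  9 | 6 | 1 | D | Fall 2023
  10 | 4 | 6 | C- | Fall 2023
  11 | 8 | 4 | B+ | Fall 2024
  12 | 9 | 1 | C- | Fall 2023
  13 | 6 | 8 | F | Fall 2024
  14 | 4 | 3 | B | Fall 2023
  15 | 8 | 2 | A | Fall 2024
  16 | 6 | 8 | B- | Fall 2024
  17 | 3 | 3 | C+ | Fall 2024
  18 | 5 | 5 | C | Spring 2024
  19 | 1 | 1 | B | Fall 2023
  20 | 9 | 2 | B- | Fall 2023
SELECT name, year FROM students ORDER BY year ASC LIMIT 3

Execution result:
name | year
Alice Jones | 2
Sam Brown | 2
Henry Johnson | 2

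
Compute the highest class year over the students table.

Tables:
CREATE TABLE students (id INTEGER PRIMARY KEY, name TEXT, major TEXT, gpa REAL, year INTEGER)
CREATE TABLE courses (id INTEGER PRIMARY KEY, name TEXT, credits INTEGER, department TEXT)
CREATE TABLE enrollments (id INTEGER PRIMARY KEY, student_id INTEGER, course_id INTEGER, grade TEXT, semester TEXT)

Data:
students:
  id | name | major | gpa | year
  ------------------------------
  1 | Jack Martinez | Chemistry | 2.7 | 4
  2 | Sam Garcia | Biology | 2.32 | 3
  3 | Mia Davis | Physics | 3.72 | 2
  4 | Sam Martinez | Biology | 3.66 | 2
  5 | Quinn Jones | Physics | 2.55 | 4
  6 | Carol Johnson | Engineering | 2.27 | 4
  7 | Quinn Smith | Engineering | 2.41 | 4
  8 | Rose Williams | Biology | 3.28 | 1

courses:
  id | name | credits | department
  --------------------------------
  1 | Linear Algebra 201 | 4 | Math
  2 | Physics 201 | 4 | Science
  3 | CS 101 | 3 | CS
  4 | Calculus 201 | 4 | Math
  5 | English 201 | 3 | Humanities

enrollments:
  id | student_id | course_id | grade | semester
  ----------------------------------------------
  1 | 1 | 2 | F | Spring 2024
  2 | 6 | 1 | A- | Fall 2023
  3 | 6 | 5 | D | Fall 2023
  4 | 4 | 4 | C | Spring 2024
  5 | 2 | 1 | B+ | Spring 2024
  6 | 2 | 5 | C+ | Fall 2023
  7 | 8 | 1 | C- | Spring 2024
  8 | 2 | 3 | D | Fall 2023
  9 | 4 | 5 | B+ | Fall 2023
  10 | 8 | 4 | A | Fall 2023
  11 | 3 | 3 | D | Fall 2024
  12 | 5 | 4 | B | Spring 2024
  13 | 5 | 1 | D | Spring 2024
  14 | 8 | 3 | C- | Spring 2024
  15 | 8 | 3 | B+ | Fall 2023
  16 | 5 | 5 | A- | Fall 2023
SELECT MAX(year) FROM students

Execution result:
4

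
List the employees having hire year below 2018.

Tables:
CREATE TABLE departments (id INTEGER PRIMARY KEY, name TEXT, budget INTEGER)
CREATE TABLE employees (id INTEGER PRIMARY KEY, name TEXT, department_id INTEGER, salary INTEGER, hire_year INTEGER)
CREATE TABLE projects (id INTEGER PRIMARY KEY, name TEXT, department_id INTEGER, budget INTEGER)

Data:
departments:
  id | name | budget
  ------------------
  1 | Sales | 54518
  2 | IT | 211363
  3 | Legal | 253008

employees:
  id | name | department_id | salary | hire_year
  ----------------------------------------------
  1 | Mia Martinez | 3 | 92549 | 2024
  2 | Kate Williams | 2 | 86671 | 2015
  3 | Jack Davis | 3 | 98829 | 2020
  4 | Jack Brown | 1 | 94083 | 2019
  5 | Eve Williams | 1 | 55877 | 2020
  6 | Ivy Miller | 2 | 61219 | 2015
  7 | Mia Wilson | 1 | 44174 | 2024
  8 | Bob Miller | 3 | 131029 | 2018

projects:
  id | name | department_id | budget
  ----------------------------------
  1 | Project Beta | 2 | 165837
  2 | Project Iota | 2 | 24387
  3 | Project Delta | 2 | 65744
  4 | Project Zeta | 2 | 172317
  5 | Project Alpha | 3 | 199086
SELECT name, hire_year FROM employees WHERE hire_year < 2018

Execution result:
name | hire_year
Kate Williams | 2015
Ivy Miller | 2015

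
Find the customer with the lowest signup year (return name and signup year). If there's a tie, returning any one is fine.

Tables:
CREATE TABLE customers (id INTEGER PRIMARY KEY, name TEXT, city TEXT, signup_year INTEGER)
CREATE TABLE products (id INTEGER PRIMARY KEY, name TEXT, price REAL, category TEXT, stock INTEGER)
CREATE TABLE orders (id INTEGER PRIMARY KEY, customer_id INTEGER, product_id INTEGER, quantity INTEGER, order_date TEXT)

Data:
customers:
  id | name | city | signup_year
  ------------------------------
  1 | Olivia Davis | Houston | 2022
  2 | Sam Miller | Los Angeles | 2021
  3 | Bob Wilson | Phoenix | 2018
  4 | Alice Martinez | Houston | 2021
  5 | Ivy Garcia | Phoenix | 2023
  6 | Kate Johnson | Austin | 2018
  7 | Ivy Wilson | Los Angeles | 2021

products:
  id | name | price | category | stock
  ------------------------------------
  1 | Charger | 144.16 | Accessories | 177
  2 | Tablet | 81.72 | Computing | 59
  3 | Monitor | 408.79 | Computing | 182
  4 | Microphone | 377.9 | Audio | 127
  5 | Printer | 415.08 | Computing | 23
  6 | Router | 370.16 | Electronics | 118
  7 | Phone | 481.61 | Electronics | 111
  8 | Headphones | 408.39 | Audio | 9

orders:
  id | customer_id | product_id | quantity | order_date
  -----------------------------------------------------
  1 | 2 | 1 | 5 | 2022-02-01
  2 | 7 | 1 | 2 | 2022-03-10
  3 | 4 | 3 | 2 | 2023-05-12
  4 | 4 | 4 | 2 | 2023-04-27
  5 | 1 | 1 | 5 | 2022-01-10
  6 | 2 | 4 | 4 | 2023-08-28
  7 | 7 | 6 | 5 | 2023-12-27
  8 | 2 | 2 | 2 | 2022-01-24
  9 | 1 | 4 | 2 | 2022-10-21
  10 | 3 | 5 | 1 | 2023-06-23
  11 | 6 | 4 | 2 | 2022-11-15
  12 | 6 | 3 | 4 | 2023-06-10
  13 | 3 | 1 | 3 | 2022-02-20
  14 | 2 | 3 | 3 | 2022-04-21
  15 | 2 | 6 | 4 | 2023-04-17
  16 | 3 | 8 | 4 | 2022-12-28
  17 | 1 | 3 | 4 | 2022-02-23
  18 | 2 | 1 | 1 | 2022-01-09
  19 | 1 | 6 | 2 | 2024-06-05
SELECT name, signup_year FROM customers ORDER BY signup_year ASC LIMIT 1

Execution result:
name | signup_year
Bob Wilson | 2018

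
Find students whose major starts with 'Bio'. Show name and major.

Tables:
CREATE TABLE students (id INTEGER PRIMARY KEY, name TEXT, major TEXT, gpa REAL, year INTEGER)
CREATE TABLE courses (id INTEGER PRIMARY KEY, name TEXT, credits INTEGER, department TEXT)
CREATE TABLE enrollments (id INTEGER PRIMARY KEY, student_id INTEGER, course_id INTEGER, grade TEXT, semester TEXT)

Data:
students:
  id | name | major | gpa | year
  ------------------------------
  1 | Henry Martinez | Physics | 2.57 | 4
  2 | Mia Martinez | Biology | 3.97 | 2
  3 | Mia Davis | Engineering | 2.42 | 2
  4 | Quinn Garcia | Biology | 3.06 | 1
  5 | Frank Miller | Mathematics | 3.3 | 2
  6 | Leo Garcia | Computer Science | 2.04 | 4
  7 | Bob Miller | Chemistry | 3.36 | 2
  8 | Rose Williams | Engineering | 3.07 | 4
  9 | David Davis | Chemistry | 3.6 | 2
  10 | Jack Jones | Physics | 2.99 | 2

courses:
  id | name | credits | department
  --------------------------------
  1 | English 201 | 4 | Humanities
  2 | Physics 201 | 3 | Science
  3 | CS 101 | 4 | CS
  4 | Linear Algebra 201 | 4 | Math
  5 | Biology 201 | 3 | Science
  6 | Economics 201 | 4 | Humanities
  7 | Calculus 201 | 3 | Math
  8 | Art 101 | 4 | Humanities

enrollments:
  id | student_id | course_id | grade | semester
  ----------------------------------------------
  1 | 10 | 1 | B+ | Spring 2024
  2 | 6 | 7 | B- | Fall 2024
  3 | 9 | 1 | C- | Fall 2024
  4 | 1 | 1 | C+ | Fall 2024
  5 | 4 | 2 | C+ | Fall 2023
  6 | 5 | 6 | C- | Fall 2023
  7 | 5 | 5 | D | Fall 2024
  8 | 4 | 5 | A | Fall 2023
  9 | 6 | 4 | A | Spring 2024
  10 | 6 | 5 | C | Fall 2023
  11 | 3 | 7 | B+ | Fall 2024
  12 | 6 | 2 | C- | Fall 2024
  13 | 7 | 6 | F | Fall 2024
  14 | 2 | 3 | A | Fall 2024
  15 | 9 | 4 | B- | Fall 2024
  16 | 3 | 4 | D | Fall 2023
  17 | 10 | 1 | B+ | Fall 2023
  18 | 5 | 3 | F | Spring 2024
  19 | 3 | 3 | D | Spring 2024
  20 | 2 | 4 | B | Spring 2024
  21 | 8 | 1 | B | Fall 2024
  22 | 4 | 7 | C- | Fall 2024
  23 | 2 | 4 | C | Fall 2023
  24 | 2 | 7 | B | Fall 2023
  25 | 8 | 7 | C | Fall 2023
SELECT name, major FROM students WHERE major LIKE 'Bio%'

Execution result:
name | major
Mia Martinez | Biology
Quinn Garcia | Biology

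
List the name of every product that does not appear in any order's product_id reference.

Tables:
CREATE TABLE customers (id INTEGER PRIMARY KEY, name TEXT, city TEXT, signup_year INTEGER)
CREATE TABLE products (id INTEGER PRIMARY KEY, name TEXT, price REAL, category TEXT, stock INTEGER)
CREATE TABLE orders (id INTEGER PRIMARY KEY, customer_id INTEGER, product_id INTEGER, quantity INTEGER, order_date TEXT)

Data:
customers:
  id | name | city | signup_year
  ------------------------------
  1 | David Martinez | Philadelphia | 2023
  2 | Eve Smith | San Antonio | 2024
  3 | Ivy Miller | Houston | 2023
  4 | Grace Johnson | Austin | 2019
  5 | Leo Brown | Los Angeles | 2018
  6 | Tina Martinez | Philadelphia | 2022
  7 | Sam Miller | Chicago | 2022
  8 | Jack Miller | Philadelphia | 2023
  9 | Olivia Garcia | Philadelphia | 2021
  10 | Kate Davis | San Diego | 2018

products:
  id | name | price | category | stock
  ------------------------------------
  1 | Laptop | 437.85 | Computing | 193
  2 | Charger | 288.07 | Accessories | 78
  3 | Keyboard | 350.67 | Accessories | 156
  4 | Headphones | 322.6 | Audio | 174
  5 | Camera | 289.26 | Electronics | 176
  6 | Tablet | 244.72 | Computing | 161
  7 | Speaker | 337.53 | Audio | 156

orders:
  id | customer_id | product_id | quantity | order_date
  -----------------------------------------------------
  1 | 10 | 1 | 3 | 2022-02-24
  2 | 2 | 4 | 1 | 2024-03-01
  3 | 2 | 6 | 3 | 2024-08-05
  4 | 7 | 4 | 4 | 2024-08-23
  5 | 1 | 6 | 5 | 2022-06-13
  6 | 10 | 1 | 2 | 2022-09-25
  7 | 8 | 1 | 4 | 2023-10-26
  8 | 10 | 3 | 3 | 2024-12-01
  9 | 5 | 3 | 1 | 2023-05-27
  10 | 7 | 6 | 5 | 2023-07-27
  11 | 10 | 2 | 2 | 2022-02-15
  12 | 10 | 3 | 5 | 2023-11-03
SELECT p.name FROM products p LEFT JOIN orders c ON c.product_id = p.id WHERE c.id IS NULL

Execution result:
name
Camera
Speaker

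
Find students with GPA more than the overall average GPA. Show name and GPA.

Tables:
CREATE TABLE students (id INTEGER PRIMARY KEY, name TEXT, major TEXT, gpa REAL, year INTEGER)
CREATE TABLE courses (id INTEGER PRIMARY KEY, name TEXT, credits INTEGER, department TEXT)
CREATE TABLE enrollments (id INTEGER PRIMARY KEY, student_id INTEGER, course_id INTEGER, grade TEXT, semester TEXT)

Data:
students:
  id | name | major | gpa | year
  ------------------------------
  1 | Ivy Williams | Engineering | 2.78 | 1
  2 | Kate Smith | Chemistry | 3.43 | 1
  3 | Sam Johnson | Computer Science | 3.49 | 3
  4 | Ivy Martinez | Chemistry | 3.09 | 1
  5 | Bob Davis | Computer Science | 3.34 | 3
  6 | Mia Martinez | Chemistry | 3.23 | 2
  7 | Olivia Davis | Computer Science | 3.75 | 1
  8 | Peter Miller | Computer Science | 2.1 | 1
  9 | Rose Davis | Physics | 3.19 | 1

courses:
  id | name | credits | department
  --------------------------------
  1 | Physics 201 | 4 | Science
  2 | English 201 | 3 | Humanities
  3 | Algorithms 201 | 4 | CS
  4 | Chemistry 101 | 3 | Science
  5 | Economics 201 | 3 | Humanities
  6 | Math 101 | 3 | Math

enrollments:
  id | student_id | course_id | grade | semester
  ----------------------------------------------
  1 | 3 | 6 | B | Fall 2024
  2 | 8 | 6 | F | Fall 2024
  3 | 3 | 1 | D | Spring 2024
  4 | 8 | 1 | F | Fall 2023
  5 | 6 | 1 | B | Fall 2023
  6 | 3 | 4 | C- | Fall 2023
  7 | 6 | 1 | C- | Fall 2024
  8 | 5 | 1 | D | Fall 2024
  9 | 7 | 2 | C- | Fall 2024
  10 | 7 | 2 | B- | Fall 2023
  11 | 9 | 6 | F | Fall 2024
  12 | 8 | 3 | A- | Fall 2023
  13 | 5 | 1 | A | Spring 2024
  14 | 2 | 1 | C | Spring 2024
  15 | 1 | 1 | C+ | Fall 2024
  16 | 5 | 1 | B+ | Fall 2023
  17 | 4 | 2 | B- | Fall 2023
SELECT name, gpa FROM students WHERE gpa > (SELECT AVG(gpa) FROM students)

Execution result:
name | gpa
Kate Smith | 3.43
Sam Johnson | 3.49
Bob Davis | 3.34
Mia Martinez | 3.23
Olivia Davis | 3.75
Rose Davis | 3.19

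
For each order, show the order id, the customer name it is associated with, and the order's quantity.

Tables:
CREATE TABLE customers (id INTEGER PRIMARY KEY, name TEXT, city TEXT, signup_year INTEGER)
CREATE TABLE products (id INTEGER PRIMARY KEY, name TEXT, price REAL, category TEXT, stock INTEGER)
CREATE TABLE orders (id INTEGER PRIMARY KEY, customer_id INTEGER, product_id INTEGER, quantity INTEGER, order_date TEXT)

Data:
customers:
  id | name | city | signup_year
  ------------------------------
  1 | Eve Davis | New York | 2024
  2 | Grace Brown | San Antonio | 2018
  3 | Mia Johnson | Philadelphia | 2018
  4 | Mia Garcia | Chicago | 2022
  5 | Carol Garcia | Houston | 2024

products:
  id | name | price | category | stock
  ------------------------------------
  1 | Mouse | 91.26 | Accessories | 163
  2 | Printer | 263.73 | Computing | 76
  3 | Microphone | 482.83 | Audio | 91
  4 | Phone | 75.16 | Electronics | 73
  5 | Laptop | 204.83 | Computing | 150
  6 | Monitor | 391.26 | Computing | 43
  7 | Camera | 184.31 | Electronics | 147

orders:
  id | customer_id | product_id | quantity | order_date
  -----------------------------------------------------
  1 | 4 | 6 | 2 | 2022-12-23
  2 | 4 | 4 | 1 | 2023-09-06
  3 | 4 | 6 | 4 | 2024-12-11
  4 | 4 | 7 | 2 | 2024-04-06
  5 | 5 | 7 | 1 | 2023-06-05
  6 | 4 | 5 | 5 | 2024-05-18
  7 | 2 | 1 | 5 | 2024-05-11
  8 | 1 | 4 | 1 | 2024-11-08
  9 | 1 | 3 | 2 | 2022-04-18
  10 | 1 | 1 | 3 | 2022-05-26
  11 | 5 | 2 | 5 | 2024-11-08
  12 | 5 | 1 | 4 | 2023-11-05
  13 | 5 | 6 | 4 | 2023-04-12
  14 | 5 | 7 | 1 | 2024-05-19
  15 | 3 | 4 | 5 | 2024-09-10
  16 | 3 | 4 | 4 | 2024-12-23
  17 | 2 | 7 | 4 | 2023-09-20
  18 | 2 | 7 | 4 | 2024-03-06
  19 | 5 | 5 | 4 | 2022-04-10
SELECT c.id, p.name AS customer, c.quantity FROM orders c JOIN customers p ON c.customer_id = p.id

Execution result:
id | customer | quantity
1 | Mia Garcia | 2
2 | Mia Garcia | 1
3 | Mia Garcia | 4
4 | Mia Garcia | 2
5 | Carol Garcia | 1
6 | Mia Garcia | 5
7 | Grace Brown | 5
8 | Eve Davis | 1
9 | Eve Davis | 2
10 | Eve Davis | 3
11 | Carol Garcia | 5
12 | Carol Garcia | 4
13 | Carol Garcia | 4
14 | Carol Garcia | 1
15 | Mia Johnson | 5
16 | Mia Johnson | 4
17 | Grace Brown | 4
18 | Grace Brown | 4
19 | Carol Garcia | 4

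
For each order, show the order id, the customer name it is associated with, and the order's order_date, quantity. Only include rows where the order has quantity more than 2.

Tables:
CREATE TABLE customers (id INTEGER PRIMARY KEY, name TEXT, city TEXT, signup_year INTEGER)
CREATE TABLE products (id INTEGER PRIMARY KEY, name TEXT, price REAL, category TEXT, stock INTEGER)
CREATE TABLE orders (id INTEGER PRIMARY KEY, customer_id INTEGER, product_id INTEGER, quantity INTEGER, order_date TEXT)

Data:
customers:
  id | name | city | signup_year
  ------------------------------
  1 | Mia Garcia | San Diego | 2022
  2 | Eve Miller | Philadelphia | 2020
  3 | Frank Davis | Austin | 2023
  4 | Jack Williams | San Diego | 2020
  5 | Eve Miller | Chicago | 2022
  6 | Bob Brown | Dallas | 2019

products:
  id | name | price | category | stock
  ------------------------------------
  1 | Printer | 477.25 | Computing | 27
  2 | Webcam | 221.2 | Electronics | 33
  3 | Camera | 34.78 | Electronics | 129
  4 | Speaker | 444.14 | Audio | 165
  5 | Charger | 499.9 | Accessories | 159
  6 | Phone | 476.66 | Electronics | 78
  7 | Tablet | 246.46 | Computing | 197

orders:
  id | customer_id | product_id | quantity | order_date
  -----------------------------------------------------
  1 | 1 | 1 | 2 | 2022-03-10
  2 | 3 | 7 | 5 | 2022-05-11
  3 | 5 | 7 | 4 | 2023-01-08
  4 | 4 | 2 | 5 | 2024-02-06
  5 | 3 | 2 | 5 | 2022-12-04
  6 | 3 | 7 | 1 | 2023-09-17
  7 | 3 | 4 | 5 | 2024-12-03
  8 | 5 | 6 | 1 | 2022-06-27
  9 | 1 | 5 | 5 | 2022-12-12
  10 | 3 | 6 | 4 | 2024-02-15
SELECT c.id, p.name AS customer, c.order_date, c.quantity FROM orders c JOIN customers p ON c.customer_id = p.id WHERE c.quantity > 2

Execution result:
id | customer | order_date | quantity
2 | Frank Davis | 2022-05-11 | 5
3 | Eve Miller | 2023-01-08 | 4
4 | Jack Williams | 2024-02-06 | 5
5 | Frank Davis | 2022-12-04 | 5
7 | Frank Davis | 2024-12-03 | 5
9 | Mia Garcia | 2022-12-12 | 5
10 | Frank Davis | 2024-02-15 | 4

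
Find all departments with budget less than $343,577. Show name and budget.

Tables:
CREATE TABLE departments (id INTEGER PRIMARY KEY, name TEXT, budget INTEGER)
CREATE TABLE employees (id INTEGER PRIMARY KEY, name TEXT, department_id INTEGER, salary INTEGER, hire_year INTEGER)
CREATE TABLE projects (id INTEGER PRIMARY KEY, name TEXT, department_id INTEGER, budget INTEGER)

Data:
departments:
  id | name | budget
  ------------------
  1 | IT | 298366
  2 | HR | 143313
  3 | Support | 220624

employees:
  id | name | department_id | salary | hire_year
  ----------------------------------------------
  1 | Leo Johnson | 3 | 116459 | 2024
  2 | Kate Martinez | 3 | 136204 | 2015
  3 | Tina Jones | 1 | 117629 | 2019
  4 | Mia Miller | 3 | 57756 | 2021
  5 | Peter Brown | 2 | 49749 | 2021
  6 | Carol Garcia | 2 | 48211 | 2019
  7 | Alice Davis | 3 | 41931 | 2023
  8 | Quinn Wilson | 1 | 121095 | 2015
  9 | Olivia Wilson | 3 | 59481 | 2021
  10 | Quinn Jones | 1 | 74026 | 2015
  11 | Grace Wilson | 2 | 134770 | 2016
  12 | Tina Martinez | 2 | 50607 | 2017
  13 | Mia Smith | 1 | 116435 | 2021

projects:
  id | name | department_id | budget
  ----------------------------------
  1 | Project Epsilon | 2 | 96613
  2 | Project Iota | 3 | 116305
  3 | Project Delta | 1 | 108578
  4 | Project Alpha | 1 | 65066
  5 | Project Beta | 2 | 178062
SELECT name, budget FROM departments WHERE budget < 343577

Execution result:
name | budget
IT | 298366
HR | 143313
Support | 220624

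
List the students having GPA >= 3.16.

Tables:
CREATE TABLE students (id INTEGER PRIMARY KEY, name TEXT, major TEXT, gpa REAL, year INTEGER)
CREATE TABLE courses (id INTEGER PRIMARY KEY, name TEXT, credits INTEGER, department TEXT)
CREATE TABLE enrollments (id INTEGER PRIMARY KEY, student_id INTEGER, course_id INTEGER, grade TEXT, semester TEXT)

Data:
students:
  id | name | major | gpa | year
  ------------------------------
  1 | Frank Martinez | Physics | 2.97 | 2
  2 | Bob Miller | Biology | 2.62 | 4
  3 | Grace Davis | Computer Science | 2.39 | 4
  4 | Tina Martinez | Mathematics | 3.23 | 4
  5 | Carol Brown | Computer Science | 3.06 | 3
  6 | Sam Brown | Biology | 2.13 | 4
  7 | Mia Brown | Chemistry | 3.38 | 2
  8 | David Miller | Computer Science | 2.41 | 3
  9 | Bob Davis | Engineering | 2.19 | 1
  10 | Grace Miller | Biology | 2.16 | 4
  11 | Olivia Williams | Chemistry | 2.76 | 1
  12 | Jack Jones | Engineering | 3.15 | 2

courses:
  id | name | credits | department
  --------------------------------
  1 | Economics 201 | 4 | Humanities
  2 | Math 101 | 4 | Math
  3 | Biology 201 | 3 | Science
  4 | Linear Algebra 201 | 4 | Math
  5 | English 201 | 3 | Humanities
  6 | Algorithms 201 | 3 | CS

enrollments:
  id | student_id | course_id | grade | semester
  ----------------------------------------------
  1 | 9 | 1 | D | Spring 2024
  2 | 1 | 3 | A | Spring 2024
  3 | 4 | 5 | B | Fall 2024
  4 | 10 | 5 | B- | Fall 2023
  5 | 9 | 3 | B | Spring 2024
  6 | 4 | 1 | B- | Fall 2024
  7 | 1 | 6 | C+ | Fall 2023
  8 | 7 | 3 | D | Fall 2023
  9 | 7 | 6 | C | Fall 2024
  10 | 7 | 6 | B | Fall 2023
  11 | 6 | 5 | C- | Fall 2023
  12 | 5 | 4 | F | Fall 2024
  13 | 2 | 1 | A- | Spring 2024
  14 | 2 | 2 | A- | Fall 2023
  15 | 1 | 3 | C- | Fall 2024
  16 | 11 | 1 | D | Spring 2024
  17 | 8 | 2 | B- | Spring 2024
SELECT name, gpa FROM students WHERE gpa >= 3.16

Execution result:
name | gpa
Tina Martinez | 3.23
Mia Brown | 3.38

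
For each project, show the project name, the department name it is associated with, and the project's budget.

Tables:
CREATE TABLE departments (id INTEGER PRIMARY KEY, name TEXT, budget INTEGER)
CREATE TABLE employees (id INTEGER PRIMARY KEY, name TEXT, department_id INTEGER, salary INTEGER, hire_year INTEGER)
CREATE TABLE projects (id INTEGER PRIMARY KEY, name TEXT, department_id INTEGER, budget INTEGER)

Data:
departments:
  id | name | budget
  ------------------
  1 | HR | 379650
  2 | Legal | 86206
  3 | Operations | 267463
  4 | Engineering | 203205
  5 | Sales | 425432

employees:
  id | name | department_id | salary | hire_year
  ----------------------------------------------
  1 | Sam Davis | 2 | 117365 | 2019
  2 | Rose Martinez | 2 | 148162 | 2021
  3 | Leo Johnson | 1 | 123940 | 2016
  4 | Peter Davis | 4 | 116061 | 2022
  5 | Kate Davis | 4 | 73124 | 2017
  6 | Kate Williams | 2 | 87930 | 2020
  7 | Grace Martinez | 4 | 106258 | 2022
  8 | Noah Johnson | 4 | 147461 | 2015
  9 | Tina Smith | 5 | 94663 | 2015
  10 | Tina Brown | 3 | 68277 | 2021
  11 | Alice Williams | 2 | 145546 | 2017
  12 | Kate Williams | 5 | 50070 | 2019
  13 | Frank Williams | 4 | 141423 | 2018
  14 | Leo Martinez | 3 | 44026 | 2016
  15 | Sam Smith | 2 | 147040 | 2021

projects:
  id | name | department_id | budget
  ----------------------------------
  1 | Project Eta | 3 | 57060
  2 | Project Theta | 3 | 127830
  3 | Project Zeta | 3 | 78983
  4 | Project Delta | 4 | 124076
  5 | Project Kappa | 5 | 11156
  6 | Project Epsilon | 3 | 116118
SELECT c.name, p.name AS department, c.budget FROM projects c JOIN departments p ON c.department_id = p.id

Execution result:
name | department | budget
Project Eta | Operations | 57060
Project Theta | Operations | 127830
Project Zeta | Operations | 78983
Project Delta | Engineering | 124076
Project Kappa | Sales | 11156
Project Epsilon | Operations | 116118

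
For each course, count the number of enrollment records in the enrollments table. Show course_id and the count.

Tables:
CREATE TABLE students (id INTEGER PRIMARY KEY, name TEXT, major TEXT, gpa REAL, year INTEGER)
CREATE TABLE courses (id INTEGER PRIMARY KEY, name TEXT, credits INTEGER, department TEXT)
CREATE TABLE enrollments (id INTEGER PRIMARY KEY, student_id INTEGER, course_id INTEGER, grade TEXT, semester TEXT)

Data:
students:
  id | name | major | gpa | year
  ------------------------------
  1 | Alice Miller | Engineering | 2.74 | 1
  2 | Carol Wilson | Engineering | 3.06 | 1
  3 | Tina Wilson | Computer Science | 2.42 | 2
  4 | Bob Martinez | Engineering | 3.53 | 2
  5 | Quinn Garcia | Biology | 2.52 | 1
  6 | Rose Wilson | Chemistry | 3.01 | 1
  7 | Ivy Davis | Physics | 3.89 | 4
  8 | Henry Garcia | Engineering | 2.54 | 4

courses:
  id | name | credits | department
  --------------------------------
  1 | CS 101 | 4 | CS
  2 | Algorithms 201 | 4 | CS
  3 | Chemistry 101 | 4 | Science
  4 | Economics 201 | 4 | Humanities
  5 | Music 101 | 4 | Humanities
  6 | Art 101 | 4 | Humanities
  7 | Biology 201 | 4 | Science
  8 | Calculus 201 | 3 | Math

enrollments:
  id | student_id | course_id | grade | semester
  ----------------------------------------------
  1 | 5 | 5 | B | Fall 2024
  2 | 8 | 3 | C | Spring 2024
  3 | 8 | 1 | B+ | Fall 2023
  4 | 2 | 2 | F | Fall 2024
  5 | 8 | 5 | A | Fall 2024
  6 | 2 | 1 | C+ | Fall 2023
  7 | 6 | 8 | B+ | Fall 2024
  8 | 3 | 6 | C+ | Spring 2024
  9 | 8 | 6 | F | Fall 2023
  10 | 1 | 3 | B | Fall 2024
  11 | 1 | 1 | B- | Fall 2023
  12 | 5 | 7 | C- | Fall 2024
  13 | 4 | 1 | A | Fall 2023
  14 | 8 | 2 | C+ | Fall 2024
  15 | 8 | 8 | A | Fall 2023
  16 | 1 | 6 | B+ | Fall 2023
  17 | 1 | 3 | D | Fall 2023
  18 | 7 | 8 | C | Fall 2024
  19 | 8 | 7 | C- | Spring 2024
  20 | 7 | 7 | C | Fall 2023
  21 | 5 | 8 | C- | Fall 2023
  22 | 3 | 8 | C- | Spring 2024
SELECT course_id, COUNT(*) AS enrollment_count FROM enrollments GROUP BY course_id

Execution result:
course_id | enrollment_count
1 | 4
2 | 2
3 | 3
5 | 2
6 | 3
7 | 3
8 | 5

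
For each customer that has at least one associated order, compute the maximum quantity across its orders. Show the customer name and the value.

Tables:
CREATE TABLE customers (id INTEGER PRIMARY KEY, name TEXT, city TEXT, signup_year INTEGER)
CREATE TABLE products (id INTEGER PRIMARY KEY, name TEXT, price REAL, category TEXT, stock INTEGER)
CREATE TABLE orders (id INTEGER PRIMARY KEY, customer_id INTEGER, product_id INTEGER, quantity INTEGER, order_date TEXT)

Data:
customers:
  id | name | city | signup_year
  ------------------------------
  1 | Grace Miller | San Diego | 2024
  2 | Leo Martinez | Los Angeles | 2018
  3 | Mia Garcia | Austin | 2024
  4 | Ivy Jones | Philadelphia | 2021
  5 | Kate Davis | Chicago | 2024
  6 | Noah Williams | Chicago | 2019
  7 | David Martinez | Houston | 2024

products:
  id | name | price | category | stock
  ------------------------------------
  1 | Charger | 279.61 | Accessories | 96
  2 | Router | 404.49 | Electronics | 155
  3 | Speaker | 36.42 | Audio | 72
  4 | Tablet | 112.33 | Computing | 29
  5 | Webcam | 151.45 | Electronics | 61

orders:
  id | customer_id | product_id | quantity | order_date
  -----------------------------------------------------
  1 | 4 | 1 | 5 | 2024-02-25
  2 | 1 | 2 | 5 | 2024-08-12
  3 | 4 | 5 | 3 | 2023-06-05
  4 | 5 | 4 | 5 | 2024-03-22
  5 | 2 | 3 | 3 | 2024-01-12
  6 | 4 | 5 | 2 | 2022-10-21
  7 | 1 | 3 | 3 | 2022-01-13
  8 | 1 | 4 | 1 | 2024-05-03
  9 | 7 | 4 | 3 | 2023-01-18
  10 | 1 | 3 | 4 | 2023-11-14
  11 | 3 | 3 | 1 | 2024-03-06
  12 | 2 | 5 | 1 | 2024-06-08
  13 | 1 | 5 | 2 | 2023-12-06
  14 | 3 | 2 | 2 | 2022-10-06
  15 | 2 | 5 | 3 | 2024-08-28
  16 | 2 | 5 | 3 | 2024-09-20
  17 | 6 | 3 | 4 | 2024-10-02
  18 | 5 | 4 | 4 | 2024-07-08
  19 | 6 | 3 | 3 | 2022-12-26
SELECT p.name, MAX(c.quantity) AS max_quantity FROM orders c JOIN customers p ON c.customer_id = p.id GROUP BY p.id, p.name

Execution result:
name | max_quantity
Grace Miller | 5
Leo Martinez | 3
Mia Garcia | 2
Ivy Jones | 5
Kate Davis | 5
Noah Williams | 4
David Martinez | 3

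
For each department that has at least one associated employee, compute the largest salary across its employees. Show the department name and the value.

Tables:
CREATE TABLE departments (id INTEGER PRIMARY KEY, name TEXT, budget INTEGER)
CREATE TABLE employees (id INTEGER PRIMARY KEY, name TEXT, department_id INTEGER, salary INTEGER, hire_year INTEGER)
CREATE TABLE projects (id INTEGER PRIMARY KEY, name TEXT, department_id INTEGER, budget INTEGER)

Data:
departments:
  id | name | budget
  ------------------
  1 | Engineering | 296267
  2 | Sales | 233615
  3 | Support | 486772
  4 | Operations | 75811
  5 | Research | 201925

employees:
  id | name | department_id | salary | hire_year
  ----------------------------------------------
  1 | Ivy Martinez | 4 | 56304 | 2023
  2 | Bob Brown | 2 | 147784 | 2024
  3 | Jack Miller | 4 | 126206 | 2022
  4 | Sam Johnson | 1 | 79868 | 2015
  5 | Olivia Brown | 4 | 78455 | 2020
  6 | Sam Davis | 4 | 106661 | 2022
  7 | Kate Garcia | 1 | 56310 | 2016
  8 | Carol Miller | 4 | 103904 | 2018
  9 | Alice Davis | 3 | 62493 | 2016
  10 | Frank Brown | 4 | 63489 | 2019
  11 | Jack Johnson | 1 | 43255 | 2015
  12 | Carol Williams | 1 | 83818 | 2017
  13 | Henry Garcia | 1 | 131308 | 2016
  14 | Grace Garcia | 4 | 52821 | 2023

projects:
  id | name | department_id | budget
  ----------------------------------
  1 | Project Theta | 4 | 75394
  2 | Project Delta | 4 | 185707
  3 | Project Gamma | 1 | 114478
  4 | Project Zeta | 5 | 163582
SELECT p.name, MAX(c.salary) AS max_salary FROM employees c JOIN departments p ON c.department_id = p.id GROUP BY p.id, p.name

Execution result:
name | max_salary
Engineering | 131308
Sales | 147784
Support | 62493
Operations | 126206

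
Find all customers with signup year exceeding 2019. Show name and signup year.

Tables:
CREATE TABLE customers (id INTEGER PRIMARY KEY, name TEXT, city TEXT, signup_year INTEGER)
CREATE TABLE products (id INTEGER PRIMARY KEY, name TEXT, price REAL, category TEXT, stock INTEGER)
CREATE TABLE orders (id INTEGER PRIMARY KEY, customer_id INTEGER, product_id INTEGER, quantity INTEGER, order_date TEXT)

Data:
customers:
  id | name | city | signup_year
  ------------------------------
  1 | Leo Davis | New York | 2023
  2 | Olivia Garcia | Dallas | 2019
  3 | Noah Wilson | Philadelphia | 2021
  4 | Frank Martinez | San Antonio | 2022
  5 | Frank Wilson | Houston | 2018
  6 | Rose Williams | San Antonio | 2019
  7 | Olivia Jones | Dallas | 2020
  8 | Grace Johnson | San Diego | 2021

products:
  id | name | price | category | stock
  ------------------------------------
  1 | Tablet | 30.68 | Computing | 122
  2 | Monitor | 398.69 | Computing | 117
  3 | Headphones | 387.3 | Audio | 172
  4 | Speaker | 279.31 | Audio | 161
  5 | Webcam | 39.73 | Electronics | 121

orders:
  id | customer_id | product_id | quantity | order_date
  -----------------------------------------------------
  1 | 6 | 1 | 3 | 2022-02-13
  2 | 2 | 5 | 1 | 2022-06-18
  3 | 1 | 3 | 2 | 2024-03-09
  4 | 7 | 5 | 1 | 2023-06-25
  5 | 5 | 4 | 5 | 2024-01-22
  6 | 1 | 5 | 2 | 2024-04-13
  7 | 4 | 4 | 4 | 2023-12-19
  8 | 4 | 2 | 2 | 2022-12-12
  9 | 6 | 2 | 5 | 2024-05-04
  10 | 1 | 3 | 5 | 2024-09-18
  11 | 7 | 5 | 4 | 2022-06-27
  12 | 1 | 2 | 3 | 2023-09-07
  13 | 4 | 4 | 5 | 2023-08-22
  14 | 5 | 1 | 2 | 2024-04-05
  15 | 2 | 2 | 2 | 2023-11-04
SELECT name, signup_year FROM customers WHERE signup_year > 2019

Execution result:
name | signup_year
Leo Davis | 2023
Noah Wilson | 2021
Frank Martinez | 2022
Olivia Jones | 2020
Grace Johnson | 2021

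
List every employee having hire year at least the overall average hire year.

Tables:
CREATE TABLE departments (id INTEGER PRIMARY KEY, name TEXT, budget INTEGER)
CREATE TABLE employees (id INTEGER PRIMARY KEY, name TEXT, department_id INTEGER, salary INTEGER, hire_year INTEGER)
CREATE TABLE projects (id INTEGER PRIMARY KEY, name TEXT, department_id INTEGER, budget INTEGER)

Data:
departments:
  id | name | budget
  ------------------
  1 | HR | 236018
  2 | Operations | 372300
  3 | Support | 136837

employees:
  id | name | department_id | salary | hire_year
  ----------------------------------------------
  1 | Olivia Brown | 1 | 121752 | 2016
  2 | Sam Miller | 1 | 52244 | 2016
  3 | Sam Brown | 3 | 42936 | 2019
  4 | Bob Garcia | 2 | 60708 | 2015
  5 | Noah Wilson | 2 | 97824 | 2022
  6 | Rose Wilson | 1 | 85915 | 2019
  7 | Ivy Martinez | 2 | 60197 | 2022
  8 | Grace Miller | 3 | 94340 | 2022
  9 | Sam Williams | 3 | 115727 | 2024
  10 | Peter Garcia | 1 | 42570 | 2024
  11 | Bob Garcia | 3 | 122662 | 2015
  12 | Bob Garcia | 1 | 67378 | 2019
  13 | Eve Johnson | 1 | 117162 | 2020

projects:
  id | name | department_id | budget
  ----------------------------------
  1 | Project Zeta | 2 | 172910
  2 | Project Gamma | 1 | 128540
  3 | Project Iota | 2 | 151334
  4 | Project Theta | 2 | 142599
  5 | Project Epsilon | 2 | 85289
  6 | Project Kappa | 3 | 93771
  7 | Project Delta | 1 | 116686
SELECT name, hire_year FROM employees WHERE hire_year >= (SELECT AVG(hire_year) FROM employees)

Execution result:
name | hire_year
Noah Wilson | 2022
Ivy Martinez | 2022
Grace Miller | 2022
Sam Williams | 2024
Peter Garcia | 2024
Eve Johnson | 2020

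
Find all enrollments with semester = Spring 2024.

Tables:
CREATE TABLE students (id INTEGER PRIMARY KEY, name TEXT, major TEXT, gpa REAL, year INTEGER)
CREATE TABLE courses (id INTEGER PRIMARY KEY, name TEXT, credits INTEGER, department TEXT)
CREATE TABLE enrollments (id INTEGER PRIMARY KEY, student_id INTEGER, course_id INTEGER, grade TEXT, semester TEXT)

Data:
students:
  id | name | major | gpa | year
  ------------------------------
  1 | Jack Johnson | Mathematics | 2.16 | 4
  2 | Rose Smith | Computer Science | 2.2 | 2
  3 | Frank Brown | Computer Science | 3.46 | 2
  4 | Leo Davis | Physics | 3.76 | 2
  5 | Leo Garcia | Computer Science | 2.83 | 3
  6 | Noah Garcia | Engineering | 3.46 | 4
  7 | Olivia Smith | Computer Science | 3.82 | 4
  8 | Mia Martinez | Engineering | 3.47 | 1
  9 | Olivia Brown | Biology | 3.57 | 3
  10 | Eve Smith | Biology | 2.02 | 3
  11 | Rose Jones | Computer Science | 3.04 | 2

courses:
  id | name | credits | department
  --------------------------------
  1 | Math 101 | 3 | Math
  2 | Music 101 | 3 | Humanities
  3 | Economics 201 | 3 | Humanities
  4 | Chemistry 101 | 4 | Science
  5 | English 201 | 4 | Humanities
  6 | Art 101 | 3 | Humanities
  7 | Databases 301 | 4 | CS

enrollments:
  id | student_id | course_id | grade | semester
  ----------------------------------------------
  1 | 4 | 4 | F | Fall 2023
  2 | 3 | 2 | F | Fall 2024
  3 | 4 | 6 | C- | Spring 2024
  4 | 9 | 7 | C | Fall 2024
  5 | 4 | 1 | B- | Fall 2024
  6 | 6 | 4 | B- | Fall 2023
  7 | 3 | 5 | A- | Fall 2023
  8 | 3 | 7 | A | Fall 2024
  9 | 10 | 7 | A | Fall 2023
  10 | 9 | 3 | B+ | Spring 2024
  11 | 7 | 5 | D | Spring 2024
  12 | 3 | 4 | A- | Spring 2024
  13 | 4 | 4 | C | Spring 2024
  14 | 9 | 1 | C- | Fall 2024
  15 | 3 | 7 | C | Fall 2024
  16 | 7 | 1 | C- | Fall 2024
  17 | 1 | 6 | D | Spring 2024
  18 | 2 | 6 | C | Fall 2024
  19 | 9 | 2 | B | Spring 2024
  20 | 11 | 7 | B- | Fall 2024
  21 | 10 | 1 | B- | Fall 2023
SELECT id, semester FROM enrollments WHERE semester = 'Spring 2024'

Execution result:
id | semester
3 | Spring 2024
10 | Spring 2024
11 | Spring 2024
12 | Spring 2024
13 | Spring 2024
17 | Spring 2024
19 | Spring 2024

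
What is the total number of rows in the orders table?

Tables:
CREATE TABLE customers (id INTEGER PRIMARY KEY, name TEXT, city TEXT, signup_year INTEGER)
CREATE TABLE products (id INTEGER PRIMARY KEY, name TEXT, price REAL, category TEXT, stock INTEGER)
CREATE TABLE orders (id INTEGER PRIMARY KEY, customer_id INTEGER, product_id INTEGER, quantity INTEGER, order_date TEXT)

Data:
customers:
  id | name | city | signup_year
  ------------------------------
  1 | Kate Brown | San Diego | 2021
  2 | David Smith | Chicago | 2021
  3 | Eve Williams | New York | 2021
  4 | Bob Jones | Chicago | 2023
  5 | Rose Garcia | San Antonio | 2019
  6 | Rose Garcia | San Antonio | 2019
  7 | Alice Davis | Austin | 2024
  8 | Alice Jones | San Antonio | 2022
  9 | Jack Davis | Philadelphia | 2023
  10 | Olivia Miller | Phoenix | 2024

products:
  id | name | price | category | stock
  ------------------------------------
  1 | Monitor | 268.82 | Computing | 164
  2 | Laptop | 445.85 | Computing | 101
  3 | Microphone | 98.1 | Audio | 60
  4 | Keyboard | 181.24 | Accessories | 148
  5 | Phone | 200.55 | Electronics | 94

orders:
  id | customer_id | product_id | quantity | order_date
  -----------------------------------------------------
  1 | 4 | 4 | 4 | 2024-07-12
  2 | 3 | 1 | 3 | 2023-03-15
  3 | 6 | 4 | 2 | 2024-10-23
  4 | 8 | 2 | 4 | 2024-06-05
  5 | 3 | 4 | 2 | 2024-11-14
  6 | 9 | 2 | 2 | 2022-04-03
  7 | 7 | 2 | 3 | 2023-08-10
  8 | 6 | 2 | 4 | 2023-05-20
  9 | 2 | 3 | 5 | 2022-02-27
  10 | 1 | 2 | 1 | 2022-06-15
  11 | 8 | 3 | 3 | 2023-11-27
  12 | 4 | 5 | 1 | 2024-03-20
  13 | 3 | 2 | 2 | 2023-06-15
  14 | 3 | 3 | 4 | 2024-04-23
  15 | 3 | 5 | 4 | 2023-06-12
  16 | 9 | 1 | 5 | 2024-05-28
SELECT COUNT(*) FROM orders

Execution result:
16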